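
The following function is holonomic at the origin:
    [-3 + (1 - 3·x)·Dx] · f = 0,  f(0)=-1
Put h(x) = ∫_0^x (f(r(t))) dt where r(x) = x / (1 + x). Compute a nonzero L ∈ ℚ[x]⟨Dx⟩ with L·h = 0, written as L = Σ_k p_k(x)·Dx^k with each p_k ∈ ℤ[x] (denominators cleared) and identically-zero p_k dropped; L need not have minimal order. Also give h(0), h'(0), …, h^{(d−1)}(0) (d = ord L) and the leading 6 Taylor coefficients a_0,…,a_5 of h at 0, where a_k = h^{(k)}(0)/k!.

L = 3·Dx + (-1 + x + 2·x^2)·Dx^2  (order 2).
h: a_k = 0, -1, -3/2, -2, -3, -24/5, …
ICs: h(0) = 0, h′(0) = -1.

f: a_k = -1, -3, -9, -27, -81, -243, …
Substitute x→r, Dx→(1/r')Dx; clear ⇒ L₀.
h=∫h₀ ⇒ L = L₀·Dx.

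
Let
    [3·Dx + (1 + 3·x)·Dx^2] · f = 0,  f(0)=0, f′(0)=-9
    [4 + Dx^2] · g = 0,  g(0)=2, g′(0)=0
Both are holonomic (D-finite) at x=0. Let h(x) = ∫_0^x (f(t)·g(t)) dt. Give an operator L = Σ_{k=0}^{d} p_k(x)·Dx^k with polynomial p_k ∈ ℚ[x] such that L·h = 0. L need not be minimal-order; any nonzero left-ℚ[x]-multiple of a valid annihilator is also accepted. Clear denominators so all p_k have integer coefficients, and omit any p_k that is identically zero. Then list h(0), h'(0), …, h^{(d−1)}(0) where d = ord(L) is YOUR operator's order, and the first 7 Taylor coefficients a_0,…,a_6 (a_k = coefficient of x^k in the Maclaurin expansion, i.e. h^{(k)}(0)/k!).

f: a_k = 0, -9, 27/2, -27, 243/4, -729/5, 729/2, …
g: a_k = 2, 0, -4, 0, 4/3, 0, -8/45, …
Product ⇒ symmetric product L₀, ord ≤ 4.
Integrate: L := L₀·Dx.
L = (-1112 - 1248·x + 7344·x^2 + 27648·x^3 + 20736·x^4)·Dx + (-48 + 2160·x + 10368·x^2 + 10368·x^3)·Dx^2 + (-250 + 240·x + 4968·x^2 + 13824·x^3 + 10368·x^4)·Dx^3 + (-12 + 540·x + 2592·x^2 + 2592·x^3)·Dx^4 + (7 + 138·x + 783·x^2 + 1728·x^3 + 1296·x^4)·Dx^5  (order 5).
h: a_k = 0, 0, -9, 9, -9/2, 27/2, -163/5, …
ICs: h(0) = 0, h′(0) = 0, h′′(0) = -18, h′′′(0) = 54, h′′′′(0) = -108.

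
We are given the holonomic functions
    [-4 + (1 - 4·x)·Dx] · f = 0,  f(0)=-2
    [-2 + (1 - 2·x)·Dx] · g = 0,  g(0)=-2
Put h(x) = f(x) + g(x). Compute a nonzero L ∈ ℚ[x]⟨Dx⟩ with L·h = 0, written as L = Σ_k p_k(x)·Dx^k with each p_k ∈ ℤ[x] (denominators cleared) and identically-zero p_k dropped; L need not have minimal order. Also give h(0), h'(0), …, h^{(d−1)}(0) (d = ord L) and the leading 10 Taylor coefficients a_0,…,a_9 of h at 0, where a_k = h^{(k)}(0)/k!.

L = -16 + (12 - 32·x)·Dx + (-1 + 6·x - 8·x^2)·Dx^2  (order 2).
h: a_k = -4, -12, -40, -144, -544, -2112, -8320, -33024, -131584, -525312, …
ICs: h(0) = -4, h′(0) = -12.

f: a_k = -2, -8, -32, -128, -512, -2048, -8192, -32768, -131072, -524288, …
g: a_k = -2, -4, -8, -16, -32, -64, -128, -256, -512, -1024, …
f+g: L₀ = lclm(L_f,L_g), ord ≤ 1+1.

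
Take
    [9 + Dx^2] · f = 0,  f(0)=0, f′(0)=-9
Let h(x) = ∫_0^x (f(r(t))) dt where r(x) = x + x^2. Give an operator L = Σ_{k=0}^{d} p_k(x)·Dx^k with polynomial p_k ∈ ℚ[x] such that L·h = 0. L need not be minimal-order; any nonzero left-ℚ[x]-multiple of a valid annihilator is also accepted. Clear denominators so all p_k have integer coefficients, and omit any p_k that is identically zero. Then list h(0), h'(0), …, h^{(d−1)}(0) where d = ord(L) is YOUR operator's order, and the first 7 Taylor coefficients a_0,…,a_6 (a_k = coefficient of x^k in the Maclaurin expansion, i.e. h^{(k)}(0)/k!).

f: a_k = 0, -9, 0, 27/2, 0, -243/40, 0, …
Substitute x→r, Dx→(1/r')Dx; clear ⇒ L₀.
Integrate: L := L₀·Dx.
L = (9 + 54·x + 108·x^2 + 72·x^3)·Dx - 2·Dx^2 + (1 + 2·x)·Dx^3  (order 3).
h: a_k = 0, 0, -9/2, -3, 27/8, 81/10, 459/80, …
ICs: h(0) = 0, h′(0) = 0, h′′(0) = -9.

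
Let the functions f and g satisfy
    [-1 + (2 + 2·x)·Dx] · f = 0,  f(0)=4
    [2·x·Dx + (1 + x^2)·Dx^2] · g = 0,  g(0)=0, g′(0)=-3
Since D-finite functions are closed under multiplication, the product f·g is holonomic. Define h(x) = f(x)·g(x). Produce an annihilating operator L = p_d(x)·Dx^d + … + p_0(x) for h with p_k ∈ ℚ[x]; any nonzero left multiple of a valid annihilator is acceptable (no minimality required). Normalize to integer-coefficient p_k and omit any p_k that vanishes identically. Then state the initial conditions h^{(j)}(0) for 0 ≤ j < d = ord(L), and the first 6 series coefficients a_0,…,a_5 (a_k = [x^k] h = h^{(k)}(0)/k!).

f: a_k = 4, 2, -1/2, 1/4, -5/32, 7/64, …
g: a_k = 0, -3, 0, 1, 0, -3/5, …
Product ⇒ symmetric product L₀, ord ≤ 2.
L = (3 - 4·x - x^2) + (-4 + 4·x + 12·x^2 + 4·x^3)·Dx + (4 + 8·x + 8·x^2 + 8·x^3 + 4·x^4)·Dx^2  (order 2).
h: a_k = 0, -12, -6, 11/2, 5/4, -389/160, …
ICs: h(0) = 0, h′(0) = -12.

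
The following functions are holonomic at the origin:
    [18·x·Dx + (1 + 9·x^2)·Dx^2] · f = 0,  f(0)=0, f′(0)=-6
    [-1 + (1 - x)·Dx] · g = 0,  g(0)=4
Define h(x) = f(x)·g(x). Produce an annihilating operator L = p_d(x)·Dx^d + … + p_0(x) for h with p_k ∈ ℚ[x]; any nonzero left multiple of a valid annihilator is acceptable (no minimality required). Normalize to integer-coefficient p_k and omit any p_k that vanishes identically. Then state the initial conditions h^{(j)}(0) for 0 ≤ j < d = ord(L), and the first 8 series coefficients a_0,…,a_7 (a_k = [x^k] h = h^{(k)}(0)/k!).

L = 18·x + (2 - 18·x + 36·x^2)·Dx + (-1 + x - 9·x^2 + 9·x^3)·Dx^2  (order 2).
h: a_k = 0, -24, -24, 48, 48, -1704/5, -1704/5, 75552/35, …
ICs: h(0) = 0, h′(0) = -24.

f: a_k = 0, -6, 0, 18, 0, -486/5, 0, 4374/7, …
g: a_k = 4, 4, 4, 4, 4, 4, 4, 4, …
Sym-product of L_f,L_g gives L₀ (≤ ord 2).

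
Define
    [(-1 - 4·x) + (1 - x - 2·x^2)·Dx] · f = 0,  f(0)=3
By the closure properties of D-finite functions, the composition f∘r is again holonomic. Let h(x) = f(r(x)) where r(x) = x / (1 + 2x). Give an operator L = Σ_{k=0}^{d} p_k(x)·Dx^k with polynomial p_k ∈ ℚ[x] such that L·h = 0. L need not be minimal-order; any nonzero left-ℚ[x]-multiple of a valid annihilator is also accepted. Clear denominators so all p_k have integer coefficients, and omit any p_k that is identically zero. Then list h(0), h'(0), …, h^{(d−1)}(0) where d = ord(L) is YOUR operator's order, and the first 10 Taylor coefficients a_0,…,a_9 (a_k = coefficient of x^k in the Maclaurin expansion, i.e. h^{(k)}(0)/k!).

f: a_k = 3, 3, 9, 15, 33, 63, 129, 255, 513, 1023, …
Substitute x→r, Dx→(1/r')Dx; clear ⇒ L₀.
L = (-1 - 6·x) + (1 + 5·x + 6·x^2)·Dx  (order 1).
h: a_k = 3, 3, 3, -9, 27, -81, 243, -729, 2187, -6561, …
ICs: h(0) = 3.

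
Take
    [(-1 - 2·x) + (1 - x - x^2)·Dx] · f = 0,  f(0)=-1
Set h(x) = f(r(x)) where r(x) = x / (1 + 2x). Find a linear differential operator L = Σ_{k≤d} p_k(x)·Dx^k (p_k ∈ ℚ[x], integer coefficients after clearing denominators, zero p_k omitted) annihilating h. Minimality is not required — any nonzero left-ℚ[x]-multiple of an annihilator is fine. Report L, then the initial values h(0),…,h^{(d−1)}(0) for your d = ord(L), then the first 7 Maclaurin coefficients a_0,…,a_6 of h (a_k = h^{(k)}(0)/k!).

L = (-1 - 4·x) + (1 + 5·x + 7·x^2 + 2·x^3)·Dx  (order 1).
h: a_k = -1, -1, 0, 1, -3, 8, -21, …
ICs: h(0) = -1.

f: a_k = -1, -1, -2, -3, -5, -8, -13, …
h₀=f(r): pull back L_f along r ⇒ L₀.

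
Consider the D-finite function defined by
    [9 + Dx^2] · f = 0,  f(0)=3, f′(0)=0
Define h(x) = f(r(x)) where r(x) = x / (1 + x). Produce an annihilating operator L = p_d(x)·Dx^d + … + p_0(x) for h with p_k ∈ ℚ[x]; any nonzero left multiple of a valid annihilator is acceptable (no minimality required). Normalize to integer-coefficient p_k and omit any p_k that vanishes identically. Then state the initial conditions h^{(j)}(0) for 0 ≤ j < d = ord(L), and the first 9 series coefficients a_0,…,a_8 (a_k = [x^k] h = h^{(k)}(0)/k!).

L = 9 + (2 + 6·x + 6·x^2 + 2·x^3)·Dx + (1 + 4·x + 6·x^2 + 4·x^3 + x^4)·Dx^2  (order 2).
h: a_k = 3, 0, -27/2, 27, -243/8, 27/2, 2457/80, -4131/40, 880659/4480, …
ICs: h(0) = 3, h′(0) = 0.

f: a_k = 3, 0, -27/2, 0, 81/8, 0, -243/80, 0, 2187/4480, …
Change of var in L_f (x↦r) gives L₀.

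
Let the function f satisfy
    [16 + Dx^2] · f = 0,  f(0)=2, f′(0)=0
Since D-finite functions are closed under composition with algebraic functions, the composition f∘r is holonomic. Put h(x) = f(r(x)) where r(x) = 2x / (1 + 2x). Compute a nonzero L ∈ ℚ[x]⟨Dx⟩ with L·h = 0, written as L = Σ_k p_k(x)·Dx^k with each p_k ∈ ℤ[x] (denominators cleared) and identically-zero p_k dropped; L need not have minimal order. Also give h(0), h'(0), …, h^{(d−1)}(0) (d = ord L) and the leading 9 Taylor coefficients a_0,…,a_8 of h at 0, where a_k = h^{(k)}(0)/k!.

f: a_k = 2, 0, -16, 0, 64/3, 0, -512/45, 0, 1024/315, …
Change of var in L_f (x↦r) gives L₀.
L = 64 + (4 + 24·x + 48·x^2 + 32·x^3)·Dx + (1 + 8·x + 24·x^2 + 32·x^3 + 16·x^4)·Dx^2  (order 2).
h: a_k = 2, 0, -64, 256, -1280/3, -2048/3, 351232/45, -167936/5, 6434816/63, …
ICs: h(0) = 2, h′(0) = 0.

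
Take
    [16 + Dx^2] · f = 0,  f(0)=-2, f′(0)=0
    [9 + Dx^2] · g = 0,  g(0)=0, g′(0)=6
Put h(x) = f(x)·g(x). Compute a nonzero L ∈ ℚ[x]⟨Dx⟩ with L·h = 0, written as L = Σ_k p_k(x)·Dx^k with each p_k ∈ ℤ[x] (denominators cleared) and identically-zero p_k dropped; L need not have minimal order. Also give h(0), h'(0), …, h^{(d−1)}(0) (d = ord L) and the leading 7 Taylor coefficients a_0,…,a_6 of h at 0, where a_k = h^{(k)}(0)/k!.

f: a_k = -2, 0, 16, 0, -64/3, 0, 512/45, …
g: a_k = 0, 6, 0, -9, 0, 81/20, 0, …
Sym-product of L_f,L_g gives L₀ (≤ ord 4).
L = 49 + 50·Dx^2 + Dx^4  (order 4).
h: a_k = 0, -12, 0, 114, 0, -2801/10, 0, …
ICs: h(0) = 0, h′(0) = -12, h′′(0) = 0, h′′′(0) = 684.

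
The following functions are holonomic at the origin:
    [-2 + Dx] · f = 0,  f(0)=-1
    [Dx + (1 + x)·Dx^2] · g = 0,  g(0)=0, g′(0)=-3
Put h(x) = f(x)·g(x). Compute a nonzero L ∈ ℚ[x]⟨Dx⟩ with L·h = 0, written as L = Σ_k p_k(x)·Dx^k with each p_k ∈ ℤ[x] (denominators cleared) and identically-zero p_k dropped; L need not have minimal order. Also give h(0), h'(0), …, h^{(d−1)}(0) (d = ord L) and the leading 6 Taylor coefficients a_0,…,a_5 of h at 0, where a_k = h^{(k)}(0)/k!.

L = (2 + 4·x) + (-3 - 4·x)·Dx + (1 + x)·Dx^2  (order 2).
h: a_k = 0, 3, 9/2, 4, 9/4, 11/10, …
ICs: h(0) = 0, h′(0) = 3.

f: a_k = -1, -2, -2, -4/3, -2/3, -4/15, …
g: a_k = 0, -3, 3/2, -1, 3/4, -3/5, …
L₀ := L_f ⊗_s L_g (sym. prod.), ord ≤ 2.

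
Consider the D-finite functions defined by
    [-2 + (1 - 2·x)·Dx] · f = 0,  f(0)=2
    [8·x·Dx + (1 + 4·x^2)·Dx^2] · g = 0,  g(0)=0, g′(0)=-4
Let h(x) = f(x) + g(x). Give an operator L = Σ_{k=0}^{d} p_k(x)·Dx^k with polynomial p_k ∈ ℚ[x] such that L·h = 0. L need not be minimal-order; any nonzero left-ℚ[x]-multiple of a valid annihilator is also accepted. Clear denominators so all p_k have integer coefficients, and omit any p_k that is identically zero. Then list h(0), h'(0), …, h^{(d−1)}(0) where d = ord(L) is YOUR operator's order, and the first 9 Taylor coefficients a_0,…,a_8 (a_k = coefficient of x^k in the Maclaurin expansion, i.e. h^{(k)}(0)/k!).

L = (-8 + 64·x + 96·x^2)·Dx + (8 - 8·x + 32·x^2 + 96·x^3)·Dx^2 + (-1 + 16·x^4)·Dx^3  (order 3).
h: a_k = 2, 0, 8, 64/3, 32, 256/5, 128, 2048/7, 512, …
ICs: h(0) = 2, h′(0) = 0, h′′(0) = 16.

f: a_k = 2, 4, 8, 16, 32, 64, 128, 256, 512, …
g: a_k = 0, -4, 0, 16/3, 0, -64/5, 0, 256/7, 0, …
L₀ := lclm(L_f,L_g); ord L₀ ≤ 1+2.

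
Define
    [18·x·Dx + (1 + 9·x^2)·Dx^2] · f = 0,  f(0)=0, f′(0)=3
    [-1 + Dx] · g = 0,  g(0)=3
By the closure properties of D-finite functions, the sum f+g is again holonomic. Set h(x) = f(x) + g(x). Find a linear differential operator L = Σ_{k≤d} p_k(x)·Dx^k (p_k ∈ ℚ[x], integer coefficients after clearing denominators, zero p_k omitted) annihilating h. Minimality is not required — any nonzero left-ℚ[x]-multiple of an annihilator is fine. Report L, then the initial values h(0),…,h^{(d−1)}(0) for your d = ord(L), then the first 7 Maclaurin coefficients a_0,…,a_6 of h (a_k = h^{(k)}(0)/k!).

f: a_k = 0, 3, 0, -9, 0, 243/5, 0, …
g: a_k = 3, 3, 3/2, 1/2, 1/8, 1/40, 1/240, …
Weyl lclm of L_f,L_g ⇒ L₀ (ord ≤ 3).
L = (18 - 18·x - 486·x^2 - 162·x^3)·Dx + (-19 + 468·x^2 - 81·x^4)·Dx^2 + (1 + 18·x + 18·x^2 + 162·x^3 + 81·x^4)·Dx^3  (order 3).
h: a_k = 3, 6, 3/2, -17/2, 1/8, 389/8, 1/240, …
ICs: h(0) = 3, h′(0) = 6, h′′(0) = 3.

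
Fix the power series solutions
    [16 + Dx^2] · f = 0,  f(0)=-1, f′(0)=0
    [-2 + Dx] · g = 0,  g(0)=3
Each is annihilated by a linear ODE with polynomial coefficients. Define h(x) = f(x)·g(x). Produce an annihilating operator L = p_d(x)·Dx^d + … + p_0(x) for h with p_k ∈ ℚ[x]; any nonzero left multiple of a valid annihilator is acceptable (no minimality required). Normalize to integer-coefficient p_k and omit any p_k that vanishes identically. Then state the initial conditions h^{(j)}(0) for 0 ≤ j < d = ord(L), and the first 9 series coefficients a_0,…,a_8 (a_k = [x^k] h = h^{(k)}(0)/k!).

f: a_k = -1, 0, 8, 0, -32/3, 0, 256/45, 0, -512/315, …
g: a_k = 3, 6, 6, 4, 2, 4/5, 4/15, 8/105, 2/105, …
L₀ := L_f ⊗_s L_g (sym. prod.), ord ≤ 2.
L = 20 - 4·Dx + Dx^2  (order 2).
h: a_k = -3, -6, 18, 44, 14, -164/5, -156/5, -232/105, 1054/105, …
ICs: h(0) = -3, h′(0) = -6.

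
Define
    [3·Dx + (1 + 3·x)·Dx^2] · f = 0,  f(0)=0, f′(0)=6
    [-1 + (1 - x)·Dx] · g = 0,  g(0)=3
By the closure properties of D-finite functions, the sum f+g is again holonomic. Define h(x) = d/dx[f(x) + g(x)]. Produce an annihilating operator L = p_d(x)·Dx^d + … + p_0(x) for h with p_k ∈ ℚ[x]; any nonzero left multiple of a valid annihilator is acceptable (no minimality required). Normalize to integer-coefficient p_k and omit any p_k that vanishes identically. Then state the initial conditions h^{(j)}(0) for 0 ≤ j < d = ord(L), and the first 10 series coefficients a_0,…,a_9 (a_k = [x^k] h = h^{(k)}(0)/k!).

L = (-54 - 18·x) + (12 - 72·x - 36·x^2)·Dx + (5 + 13·x - 9·x^2 - 9·x^3)·Dx^2  (order 2).
h: a_k = 9, -12, 63, -150, 501, -1440, 4395, -13098, 39393, -118068, …
ICs: h(0) = 9, h′(0) = -12.

f: a_k = 0, 6, -9, 18, -81/2, 486/5, -243, 4374/7, -6561/4, 4374, …
g: a_k = 3, 3, 3, 3, 3, 3, 3, 3, 3, 3, …
f+g: L₀ = lclm(L_f,L_g), ord ≤ 2+1.
Derive L from L₀ (diff closure).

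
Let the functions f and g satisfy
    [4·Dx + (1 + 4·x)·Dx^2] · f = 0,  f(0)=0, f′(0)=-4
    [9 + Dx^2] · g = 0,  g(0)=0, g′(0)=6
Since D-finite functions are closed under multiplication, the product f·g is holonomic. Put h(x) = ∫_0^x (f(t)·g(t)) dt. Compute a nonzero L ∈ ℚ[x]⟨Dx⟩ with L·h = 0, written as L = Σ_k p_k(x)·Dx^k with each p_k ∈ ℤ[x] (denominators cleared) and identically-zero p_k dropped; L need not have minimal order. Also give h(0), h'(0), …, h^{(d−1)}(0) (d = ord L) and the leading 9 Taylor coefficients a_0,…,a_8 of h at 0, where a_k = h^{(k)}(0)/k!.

f: a_k = 0, -4, 8, -64/3, 64, -1024/5, 2048/3, -16384/7, 8192, …
g: a_k = 0, 6, 0, -9, 0, 81/20, 0, -243/280, 0, …
L₀ := L_f ⊗_s L_g (sym. prod.), ord ≤ 4.
Integrate: L := L₀·Dx.
L = (-2043 - 1296·x + 44064·x^2 + 186624·x^3 + 186624·x^4)·Dx + (72 + 5472·x + 31104·x^2 + 41472·x^3)·Dx^2 + (-182 + 864·x + 12096·x^2 + 41472·x^3 + 41472·x^4)·Dx^3 + (8 + 608·x + 3456·x^2 + 4608·x^3)·Dx^4 + (5 + 112·x + 800·x^2 + 2304·x^3 + 2304·x^4)·Dx^5  (order 5).
h: a_k = 0, 0, 0, -8, 12, -92/5, 52, -1053/7, 8881/20, …
ICs: h(0) = 0, h′(0) = 0, h′′(0) = 0, h′′′(0) = -48, h′′′′(0) = 288.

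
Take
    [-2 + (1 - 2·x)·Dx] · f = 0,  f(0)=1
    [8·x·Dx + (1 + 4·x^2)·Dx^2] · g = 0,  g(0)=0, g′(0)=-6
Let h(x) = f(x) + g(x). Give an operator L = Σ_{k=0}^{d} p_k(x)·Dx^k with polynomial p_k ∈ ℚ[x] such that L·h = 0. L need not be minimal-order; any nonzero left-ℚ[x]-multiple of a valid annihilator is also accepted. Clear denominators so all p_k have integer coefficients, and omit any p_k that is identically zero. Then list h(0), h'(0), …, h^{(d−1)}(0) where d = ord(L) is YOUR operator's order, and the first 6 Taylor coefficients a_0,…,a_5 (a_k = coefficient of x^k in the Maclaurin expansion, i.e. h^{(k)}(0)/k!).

L = (-8 + 64·x + 96·x^2)·Dx + (8 - 8·x + 32·x^2 + 96·x^3)·Dx^2 + (-1 + 16·x^4)·Dx^3  (order 3).
h: a_k = 1, -4, 4, 16, 16, 64/5, …
ICs: h(0) = 1, h′(0) = -4, h′′(0) = 8.

f: a_k = 1, 2, 4, 8, 16, 32, …
g: a_k = 0, -6, 0, 8, 0, -96/5, …
h₀=f+g: left-lcm gives L₀, ord ≤ 3.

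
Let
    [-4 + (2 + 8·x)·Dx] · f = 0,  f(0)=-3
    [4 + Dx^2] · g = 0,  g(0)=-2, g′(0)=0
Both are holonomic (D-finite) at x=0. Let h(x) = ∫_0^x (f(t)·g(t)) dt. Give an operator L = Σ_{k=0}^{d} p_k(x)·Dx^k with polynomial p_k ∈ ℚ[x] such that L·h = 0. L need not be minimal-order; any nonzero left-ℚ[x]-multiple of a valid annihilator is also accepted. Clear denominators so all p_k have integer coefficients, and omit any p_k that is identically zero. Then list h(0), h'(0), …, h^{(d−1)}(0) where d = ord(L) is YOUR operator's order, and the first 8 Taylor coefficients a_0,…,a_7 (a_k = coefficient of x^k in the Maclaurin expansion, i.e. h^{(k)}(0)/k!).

L = (16 + 32·x + 64·x^2)·Dx + (-4 - 16·x)·Dx^2 + (1 + 8·x + 16·x^2)·Dx^3  (order 3).
h: a_k = 0, 6, 6, -8, 0, -32/5, 64/3, -5888/105, …
ICs: h(0) = 0, h′(0) = 6, h′′(0) = 12.

f: a_k = -3, -6, 6, -12, 30, -84, 252, -792, …
g: a_k = -2, 0, 4, 0, -4/3, 0, 8/45, 0, …
Sym-product of L_f,L_g gives L₀ (≤ ord 2).
Integrate: L := L₀·Dx.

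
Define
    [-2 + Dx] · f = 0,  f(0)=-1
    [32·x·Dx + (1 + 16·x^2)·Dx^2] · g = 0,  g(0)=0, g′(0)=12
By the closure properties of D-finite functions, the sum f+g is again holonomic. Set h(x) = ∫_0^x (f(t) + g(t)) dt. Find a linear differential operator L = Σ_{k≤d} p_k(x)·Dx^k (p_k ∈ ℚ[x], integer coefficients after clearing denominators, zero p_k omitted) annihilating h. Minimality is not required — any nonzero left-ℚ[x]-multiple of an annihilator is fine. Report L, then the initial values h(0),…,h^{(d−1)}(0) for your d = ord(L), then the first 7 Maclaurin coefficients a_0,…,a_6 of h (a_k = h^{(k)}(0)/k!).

f: a_k = -1, -2, -2, -4/3, -2/3, -4/15, -4/45, …
g: a_k = 0, 12, 0, -64, 0, 3072/5, 0, …
Sum ⇒ L₀ = lclm(L_f,L_g) in ℚ(x)⟨Dx⟩.
∫: right-multiply L₀ by Dx.
L = (32 - 64·x - 1536·x^2 - 1024·x^3)·Dx^2 + (-18 + 704·x^2 - 512·x^4)·Dx^3 + (1 + 16·x + 32·x^2 + 256·x^3 + 256·x^4)·Dx^4  (order 4).
h: a_k = 0, -1, 5, -2/3, -49/3, -2/15, 4606/45, …
ICs: h(0) = 0, h′(0) = -1, h′′(0) = 10, h′′′(0) = -4.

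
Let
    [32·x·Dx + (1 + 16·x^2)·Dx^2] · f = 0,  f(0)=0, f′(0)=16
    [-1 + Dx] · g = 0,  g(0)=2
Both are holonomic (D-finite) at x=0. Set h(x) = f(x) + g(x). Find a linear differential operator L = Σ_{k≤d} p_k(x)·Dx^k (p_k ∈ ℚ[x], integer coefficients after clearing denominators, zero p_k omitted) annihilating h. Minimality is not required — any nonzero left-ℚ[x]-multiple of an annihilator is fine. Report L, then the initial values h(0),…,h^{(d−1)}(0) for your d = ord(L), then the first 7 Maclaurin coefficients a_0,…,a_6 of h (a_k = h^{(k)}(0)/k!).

L = (32 - 32·x - 1536·x^2 - 512·x^3)·Dx + (-33 + 1504·x^2 - 256·x^4)·Dx^2 + (1 + 32·x + 32·x^2 + 512·x^3 + 256·x^4)·Dx^3  (order 3).
h: a_k = 2, 18, 1, -85, 1/12, 49153/60, 1/360, …
ICs: h(0) = 2, h′(0) = 18, h′′(0) = 2.

f: a_k = 0, 16, 0, -256/3, 0, 4096/5, 0, …
g: a_k = 2, 2, 1, 1/3, 1/12, 1/60, 1/360, …
Weyl lclm of L_f,L_g ⇒ L₀ (ord ≤ 3).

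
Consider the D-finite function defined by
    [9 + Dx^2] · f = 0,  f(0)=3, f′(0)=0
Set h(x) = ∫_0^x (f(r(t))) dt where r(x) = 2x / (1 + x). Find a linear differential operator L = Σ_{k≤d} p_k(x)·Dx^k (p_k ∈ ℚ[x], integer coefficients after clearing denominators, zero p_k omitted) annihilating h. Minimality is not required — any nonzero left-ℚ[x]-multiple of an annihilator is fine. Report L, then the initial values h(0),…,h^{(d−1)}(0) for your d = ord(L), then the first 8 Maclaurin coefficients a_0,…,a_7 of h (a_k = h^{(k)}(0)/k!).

L = 36·Dx + (2 + 6·x + 6·x^2 + 2·x^3)·Dx^2 + (1 + 4·x + 6·x^2 + 4·x^3 + x^4)·Dx^3  (order 3).
h: a_k = 0, 3, 0, -18, 27, 0, -72, 5778/35, …
ICs: h(0) = 0, h′(0) = 3, h′′(0) = 0.

f: a_k = 3, 0, -27/2, 0, 81/8, 0, -243/80, 0, …
Substitute x→r, Dx→(1/r')Dx; clear ⇒ L₀.
h=∫₀ˣh₀: take L = L₀·Dx.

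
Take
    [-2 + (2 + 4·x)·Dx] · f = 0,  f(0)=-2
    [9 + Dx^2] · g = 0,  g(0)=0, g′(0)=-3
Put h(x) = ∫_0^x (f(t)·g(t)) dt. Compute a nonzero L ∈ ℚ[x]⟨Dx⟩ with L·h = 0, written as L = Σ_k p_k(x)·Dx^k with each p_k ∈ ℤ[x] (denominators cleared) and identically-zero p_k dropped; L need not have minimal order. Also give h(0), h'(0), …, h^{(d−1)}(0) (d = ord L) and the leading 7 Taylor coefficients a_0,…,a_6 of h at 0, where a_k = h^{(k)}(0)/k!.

f: a_k = -2, -2, 1, -1, 5/4, -7/4, 21/8, …
g: a_k = 0, -3, 0, 9/2, 0, -81/40, 0, …
f·g: L₀ = L_f ⊗_s L_g, ord ≤ 1·2.
h=∫₀ˣh₀: take L = L₀·Dx.
L = (12 + 36·x + 36·x^2)·Dx + (-2 - 4·x)·Dx^2 + (1 + 4·x + 4·x^2)·Dx^3  (order 3).
h: a_k = 0, 0, 3, 2, -3, -6/5, 4/5, …
ICs: h(0) = 0, h′(0) = 0, h′′(0) = 6.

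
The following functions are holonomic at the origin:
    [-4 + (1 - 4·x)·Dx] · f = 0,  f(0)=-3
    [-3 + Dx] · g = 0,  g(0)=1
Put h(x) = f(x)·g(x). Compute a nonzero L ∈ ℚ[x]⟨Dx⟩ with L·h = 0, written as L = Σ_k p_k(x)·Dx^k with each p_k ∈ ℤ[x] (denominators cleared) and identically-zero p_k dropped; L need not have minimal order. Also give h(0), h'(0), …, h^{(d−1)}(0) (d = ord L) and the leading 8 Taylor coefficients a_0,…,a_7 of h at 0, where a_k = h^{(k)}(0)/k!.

f: a_k = -3, -12, -48, -192, -768, -3072, -12288, -49152, …
g: a_k = 1, 3, 9/2, 9/2, 27/8, 81/40, 81/80, 243/560, …
h₀=f·g: eliminate ⇒ L₀, order ≤ 1·1.
L = (7 - 12·x) + (-1 + 4·x)·Dx  (order 1).
h: a_k = -3, -21, -195/2, -807/2, -12993/8, -260103/40, -2081067/80, -11654121/112, …
ICs: h(0) = -3.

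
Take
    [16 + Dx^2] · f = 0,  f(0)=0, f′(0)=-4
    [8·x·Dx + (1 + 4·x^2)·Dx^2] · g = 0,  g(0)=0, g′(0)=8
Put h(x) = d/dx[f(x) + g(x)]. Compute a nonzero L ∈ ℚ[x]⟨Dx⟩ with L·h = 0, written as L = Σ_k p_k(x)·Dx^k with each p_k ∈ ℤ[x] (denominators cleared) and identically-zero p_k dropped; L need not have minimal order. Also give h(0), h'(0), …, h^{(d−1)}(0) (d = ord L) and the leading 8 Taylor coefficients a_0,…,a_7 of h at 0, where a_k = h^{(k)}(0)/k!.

f: a_k = 0, -4, 0, 32/3, 0, -128/15, 0, 1024/315, …
g: a_k = 0, 8, 0, -32/3, 0, 128/5, 0, -512/7, …
Sum ⇒ L₀ = lclm(L_f,L_g) in ℚ(x)⟨Dx⟩.
Differentiate: ansatz ord ≤ ord L₀ ⇒ L.
L = (-512·x + 5120·x^3 + 4096·x^5) + (16 + 512·x^2 + 2304·x^4 + 2048·x^6)·Dx + (-32·x + 320·x^3 + 256·x^5)·Dx^2 + (1 + 32·x^2 + 144·x^4 + 128·x^6)·Dx^3  (order 3).
h: a_k = 4, 0, 0, 0, 256/3, 0, -22016/45, 0, …
ICs: h(0) = 4, h′(0) = 0, h′′(0) = 0.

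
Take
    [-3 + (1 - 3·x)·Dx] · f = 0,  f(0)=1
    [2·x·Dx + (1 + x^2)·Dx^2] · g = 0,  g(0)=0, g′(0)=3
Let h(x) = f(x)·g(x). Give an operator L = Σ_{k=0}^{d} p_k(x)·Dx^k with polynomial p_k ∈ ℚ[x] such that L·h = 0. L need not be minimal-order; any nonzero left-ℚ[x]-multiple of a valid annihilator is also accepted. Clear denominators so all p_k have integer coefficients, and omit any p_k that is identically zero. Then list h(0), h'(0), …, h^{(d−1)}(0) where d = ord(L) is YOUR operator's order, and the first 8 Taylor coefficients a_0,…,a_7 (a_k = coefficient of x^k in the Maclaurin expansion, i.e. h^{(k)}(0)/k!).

f: a_k = 1, 3, 9, 27, 81, 243, 729, 2187, …
g: a_k = 0, 3, 0, -1, 0, 3/5, 0, -3/7, …
h₀=f·g: eliminate ⇒ L₀, order ≤ 1·2.
L = 6·x + (6 - 2·x + 12·x^2)·Dx + (-1 + 3·x - x^2 + 3·x^3)·Dx^2  (order 2).
h: a_k = 0, 3, 9, 26, 78, 1173/5, 3519/5, 73884/35, …
ICs: h(0) = 0, h′(0) = 3.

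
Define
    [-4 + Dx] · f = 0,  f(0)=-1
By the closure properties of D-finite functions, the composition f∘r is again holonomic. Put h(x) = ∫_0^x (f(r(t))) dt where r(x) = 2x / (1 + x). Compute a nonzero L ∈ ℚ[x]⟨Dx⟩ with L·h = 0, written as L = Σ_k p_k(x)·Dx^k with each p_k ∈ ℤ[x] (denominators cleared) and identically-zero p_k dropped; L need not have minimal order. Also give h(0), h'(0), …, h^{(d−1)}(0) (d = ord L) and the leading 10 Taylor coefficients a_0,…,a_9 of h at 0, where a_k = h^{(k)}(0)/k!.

L = -8·Dx + (1 + 2·x + x^2)·Dx^2  (order 2).
h: a_k = 0, -1, -4, -8, -22/3, -8/15, 44/15, -184/315, -403/315, 376/315, …
ICs: h(0) = 0, h′(0) = -1.

f: a_k = -1, -4, -8, -32/3, -32/3, -128/15, -256/45, -1024/315, -512/315, -2048/2835, …
L₀ from L_f via x↦r, Dx↦r'^{-1}Dx.
h=∫h₀ ⇒ L = L₀·Dx.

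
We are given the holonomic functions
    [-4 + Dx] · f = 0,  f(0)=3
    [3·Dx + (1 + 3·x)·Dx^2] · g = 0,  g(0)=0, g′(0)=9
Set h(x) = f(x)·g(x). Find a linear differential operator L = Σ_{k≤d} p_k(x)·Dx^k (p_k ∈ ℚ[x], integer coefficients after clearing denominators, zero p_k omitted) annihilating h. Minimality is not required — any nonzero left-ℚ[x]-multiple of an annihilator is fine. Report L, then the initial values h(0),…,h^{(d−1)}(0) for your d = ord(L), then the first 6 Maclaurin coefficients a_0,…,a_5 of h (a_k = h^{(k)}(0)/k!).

L = (4 + 48·x) + (-5 - 24·x)·Dx + (1 + 3·x)·Dx^2  (order 2).
h: a_k = 0, 27, 135/2, 135, 423/4, 1062/5, …
ICs: h(0) = 0, h′(0) = 27.

f: a_k = 3, 12, 24, 32, 32, 128/5, …
g: a_k = 0, 9, -27/2, 27, -243/4, 729/5, …
L₀ := L_f ⊗_s L_g (sym. prod.), ord ≤ 2.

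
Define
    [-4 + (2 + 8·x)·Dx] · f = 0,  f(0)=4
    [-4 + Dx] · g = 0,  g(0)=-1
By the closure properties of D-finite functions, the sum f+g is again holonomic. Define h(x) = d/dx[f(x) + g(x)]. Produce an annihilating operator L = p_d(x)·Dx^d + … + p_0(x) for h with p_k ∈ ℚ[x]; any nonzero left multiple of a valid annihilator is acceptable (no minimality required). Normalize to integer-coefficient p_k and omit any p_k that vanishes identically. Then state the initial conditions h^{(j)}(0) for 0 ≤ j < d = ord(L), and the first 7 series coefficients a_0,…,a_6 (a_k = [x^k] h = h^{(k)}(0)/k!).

f: a_k = 4, 8, -8, 16, -40, 112, -336, …
g: a_k = -1, -4, -8, -32/3, -32/3, -128/15, -256/45, …
Weyl lclm of L_f,L_g ⇒ L₀ (ord ≤ 2).
Differentiate: ansatz ord ≤ ord L₀ ⇒ L.
L = (-40 - 64·x) + (-2 - 64·x - 128·x^2)·Dx + (3 + 20·x + 32·x^2)·Dx^2  (order 2).
h: a_k = 4, -32, 16, -608/3, 1552/3, -30752/15, 331616/45, …
ICs: h(0) = 4, h′(0) = -32.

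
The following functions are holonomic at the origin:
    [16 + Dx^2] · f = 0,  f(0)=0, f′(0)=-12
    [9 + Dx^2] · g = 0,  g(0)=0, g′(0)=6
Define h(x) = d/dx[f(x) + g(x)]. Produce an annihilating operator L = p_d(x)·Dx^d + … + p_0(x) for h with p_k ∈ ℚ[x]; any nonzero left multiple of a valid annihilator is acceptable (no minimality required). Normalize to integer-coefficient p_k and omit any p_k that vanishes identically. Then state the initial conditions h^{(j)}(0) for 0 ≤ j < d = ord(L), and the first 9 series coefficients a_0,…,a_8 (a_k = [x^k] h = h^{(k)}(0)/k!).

L = 144 + 25·Dx^2 + Dx^4  (order 4).
h: a_k = -6, 0, 69, 0, -431/4, 0, 7463/120, 0, -124511/6720, …
ICs: h(0) = -6, h′(0) = 0, h′′(0) = 138, h′′′(0) = 0.

f: a_k = 0, -12, 0, 32, 0, -128/5, 0, 1024/105, 0, …
g: a_k = 0, 6, 0, -9, 0, 81/20, 0, -243/280, 0, …
h₀=f+g: left-lcm gives L₀, ord ≤ 4.
Derive L from L₀ (diff closure).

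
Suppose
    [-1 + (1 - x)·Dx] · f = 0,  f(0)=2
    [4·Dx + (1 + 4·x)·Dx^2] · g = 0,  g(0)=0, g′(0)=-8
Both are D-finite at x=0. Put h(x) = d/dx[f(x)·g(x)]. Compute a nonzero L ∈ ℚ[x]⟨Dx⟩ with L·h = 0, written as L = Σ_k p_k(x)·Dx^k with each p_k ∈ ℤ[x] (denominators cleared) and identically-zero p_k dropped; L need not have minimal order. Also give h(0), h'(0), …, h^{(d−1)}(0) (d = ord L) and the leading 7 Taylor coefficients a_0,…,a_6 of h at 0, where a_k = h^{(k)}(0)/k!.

f: a_k = 2, 2, 2, 2, 2, 2, 2, …
g: a_k = 0, -8, 16, -128/3, 128, -2048/5, 4096/3, …
f·g: L₀ = L_f ⊗_s L_g, ord ≤ 1·2.
h=h₀': d/dx-closure on L₀ ⇒ L.
L = 16 + (-5 + 20·x)·Dx + (-1 - 3·x + 4·x^2)·Dx^2  (order 2).
h: a_k = -16, 32, -208, 2240/3, -9488/3, 62944/5, -762736/15, …
ICs: h(0) = -16, h′(0) = 32.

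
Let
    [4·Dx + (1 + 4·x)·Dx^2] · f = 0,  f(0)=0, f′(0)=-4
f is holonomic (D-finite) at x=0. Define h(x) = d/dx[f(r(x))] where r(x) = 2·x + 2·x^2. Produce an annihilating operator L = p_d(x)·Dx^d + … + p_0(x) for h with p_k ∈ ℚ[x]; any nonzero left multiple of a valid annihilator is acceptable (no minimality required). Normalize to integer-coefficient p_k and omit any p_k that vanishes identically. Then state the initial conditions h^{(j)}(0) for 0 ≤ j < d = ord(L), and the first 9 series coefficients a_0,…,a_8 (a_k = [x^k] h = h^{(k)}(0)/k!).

f: a_k = 0, -4, 8, -64/3, 64, -1024/5, 2048/3, -16384/7, 8192, …
h₀=f(r): pull back L_f along r ⇒ L₀.
Differentiate: ansatz ord ≤ ord L₀ ⇒ L.
L = (6 + 16·x + 16·x^2) + (1 + 10·x + 24·x^2 + 16·x^3)·Dx  (order 1).
h: a_k = -8, 48, -320, 2176, -14848, 101376, -692224, 4726784, -32276480, …
ICs: h(0) = -8.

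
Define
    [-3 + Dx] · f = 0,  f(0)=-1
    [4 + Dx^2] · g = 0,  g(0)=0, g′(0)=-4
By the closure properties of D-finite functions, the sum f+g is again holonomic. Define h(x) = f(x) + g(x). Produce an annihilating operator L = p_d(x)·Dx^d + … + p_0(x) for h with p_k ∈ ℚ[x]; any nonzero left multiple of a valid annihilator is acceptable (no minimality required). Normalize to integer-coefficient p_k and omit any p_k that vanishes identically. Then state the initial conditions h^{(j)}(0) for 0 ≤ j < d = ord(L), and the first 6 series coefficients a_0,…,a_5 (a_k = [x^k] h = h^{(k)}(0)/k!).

f: a_k = -1, -3, -9/2, -9/2, -27/8, -81/40, …
g: a_k = 0, -4, 0, 8/3, 0, -8/15, …
Sum ⇒ L₀ = lclm(L_f,L_g) in ℚ(x)⟨Dx⟩.
L = -12 + 4·Dx - 3·Dx^2 + Dx^3  (order 3).
h: a_k = -1, -7, -9/2, -11/6, -27/8, -307/120, …
ICs: h(0) = -1, h′(0) = -7, h′′(0) = -9.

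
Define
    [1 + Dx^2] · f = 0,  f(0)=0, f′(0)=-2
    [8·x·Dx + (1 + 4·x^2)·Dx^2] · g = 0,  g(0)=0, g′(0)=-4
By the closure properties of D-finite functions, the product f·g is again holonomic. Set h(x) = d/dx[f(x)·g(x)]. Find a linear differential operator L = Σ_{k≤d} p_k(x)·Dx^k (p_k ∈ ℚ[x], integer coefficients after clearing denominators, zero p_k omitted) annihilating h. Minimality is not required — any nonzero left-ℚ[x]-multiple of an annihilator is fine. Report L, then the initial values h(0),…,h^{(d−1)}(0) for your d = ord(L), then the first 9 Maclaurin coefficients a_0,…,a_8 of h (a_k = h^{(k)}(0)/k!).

f: a_k = 0, -2, 0, 1/3, 0, -1/60, 0, 1/2520, 0, …
g: a_k = 0, -4, 0, 16/3, 0, -64/5, 0, 256/7, 0, …
Sym-product of L_f,L_g gives L₀ (≤ ord 4).
h₀' ⇒ L via d/dx closure of L₀.
L = (3893 + 34584·x^2 + 286832·x^4 + 57600·x^6 + 768·x^8 - 10240·x^10 + 4096·x^12) + (2192·x + 44864·x^3 + 156160·x^5 + 51200·x^7 + 20480·x^9 + 16384·x^11)·Dx + (3978 + 36208·x^2 + 296160·x^4 + 76288·x^6 + 9728·x^8 - 4096·x^10 + 8192·x^12)·Dx^2 + (2192·x + 44864·x^3 + 156160·x^5 + 51200·x^7 + 20480·x^9 + 16384·x^11)·Dx^3 + (85 + 1624·x^2 + 9328·x^4 + 18688·x^6 + 8960·x^8 + 6144·x^10 + 4096·x^12)·Dx^4  (order 4).
h: a_k = 0, 16, 0, -48, 0, 494/3, 0, -620, 0, …
ICs: h(0) = 0, h′(0) = 16, h′′(0) = 0, h′′′(0) = -288.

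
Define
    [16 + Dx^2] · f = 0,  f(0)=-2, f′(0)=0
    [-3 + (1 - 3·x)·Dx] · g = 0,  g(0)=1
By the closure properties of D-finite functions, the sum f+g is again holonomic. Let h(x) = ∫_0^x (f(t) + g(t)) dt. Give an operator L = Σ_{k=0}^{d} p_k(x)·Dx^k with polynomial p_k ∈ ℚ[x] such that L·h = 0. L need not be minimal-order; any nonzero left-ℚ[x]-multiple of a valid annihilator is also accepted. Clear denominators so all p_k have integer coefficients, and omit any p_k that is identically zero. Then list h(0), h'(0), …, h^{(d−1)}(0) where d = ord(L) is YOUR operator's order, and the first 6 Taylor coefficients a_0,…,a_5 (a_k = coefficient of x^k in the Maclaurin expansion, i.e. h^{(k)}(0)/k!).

f: a_k = -2, 0, 16, 0, -64/3, 0, …
g: a_k = 1, 3, 9, 27, 81, 243, …
h₀=f+g: left-lcm gives L₀, ord ≤ 3.
h=∫h₀ ⇒ L = L₀·Dx.
L = (-1680 + 2304·x - 3456·x^2)·Dx + (272 - 1584·x + 3456·x^2 - 3456·x^3)·Dx^2 + (-105 + 144·x - 216·x^2)·Dx^3 + (17 - 99·x + 216·x^2 - 216·x^3)·Dx^4  (order 4).
h: a_k = 0, -1, 3/2, 25/3, 27/4, 179/15, …
ICs: h(0) = 0, h′(0) = -1, h′′(0) = 3, h′′′(0) = 50.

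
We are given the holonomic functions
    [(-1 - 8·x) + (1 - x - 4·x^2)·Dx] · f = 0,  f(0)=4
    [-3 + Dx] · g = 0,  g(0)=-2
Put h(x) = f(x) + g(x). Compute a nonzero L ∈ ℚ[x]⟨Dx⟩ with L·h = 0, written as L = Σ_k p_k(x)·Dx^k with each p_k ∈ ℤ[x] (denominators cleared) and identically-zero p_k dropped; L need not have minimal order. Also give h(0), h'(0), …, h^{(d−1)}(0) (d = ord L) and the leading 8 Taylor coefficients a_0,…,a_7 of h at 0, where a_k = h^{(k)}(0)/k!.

f: a_k = 4, 4, 20, 36, 116, 260, 724, 1764, …
g: a_k = -2, -6, -9, -9, -27/4, -81/20, -81/40, -243/280, …
L₀ := lclm(L_f,L_g); ord L₀ ≤ 1+1.
L = (-21 - 9·x - 396·x^2 - 288·x^3) + (1 + 42·x + 159·x^2 - 72·x^3 - 144·x^4)·Dx + (2 - 13·x - 9·x^2 + 56·x^3 + 48·x^4)·Dx^2  (order 2).
h: a_k = 2, -2, 11, 27, 437/4, 5119/20, 28879/40, 493677/280, …
ICs: h(0) = 2, h′(0) = -2.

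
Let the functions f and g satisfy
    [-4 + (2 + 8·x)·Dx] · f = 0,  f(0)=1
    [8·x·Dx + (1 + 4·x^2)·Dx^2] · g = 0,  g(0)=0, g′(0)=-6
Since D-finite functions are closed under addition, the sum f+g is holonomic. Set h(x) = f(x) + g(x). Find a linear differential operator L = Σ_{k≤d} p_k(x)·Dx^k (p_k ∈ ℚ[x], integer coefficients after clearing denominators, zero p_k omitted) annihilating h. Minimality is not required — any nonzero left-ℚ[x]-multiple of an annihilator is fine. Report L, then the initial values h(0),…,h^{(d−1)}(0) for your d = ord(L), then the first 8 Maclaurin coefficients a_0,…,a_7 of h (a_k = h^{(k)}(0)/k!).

L = (-8 - 80·x + 96·x^2 + 192·x^3)·Dx + (-10 - 32·x - 64·x^2 + 384·x^3 + 672·x^4)·Dx^2 + (-1 + 24·x^2 + 48·x^3 + 112·x^4 + 192·x^5)·Dx^3  (order 3).
h: a_k = 1, -4, -2, 12, -10, 44/5, -84, 2232/7, …
ICs: h(0) = 1, h′(0) = -4, h′′(0) = -4.

f: a_k = 1, 2, -2, 4, -10, 28, -84, 264, …
g: a_k = 0, -6, 0, 8, 0, -96/5, 0, 384/7, …
f+g: L₀ = lclm(L_f,L_g), ord ≤ 1+2.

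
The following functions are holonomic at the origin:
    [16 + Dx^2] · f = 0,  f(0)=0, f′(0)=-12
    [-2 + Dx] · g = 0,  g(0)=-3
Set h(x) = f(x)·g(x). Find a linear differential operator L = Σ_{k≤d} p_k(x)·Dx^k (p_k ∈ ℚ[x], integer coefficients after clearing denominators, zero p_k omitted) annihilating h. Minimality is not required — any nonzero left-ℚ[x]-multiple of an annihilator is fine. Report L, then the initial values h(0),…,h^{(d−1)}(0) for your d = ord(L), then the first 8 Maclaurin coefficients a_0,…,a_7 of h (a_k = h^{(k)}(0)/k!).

f: a_k = 0, -12, 0, 32, 0, -128/5, 0, 1024/105, …
g: a_k = -3, -6, -6, -4, -2, -4/5, -4/15, -8/105, …
f·g: L₀ = L_f ⊗_s L_g, ord ≤ 2·1.
L = 20 - 4·Dx + Dx^2  (order 2).
h: a_k = 0, 36, 72, -24, -144, -456/5, 176/5, 2224/35, …
ICs: h(0) = 0, h′(0) = 36.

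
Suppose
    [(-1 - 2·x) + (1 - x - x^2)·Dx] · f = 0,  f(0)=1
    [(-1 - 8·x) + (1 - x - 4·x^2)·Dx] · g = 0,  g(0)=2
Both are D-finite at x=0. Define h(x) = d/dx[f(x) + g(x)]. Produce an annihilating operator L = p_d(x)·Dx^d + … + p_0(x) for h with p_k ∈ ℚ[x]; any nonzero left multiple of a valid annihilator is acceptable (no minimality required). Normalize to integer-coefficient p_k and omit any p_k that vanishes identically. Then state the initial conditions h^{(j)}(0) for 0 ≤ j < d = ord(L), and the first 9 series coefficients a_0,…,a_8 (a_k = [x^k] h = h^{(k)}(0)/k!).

L = (-6 - 216·x - 240·x^2 - 984·x^3 - 1554·x^4 - 1440·x^5 + 576·x^6) + (6 + 54·x + 66·x^2 + 144·x^3 - 177·x^4 - 1506·x^5 - 672·x^6 + 384·x^7)·Dx + (-1 + 2·x - 11·x^2 - 2·x^3 + 122·x^4 + 9·x^5 - 243·x^6 - 48·x^7 + 48·x^8)·Dx^2  (order 2).
h: a_k = 3, 24, 63, 252, 690, 2250, 6321, 18912, 53217, …
ICs: h(0) = 3, h′(0) = 24.

f: a_k = 1, 1, 2, 3, 5, 8, 13, 21, 34, …
g: a_k = 2, 2, 10, 18, 58, 130, 362, 882, 2330, …
Weyl lclm of L_f,L_g ⇒ L₀ (ord ≤ 2).
h=h₀': d/dx-closure on L₀ ⇒ L.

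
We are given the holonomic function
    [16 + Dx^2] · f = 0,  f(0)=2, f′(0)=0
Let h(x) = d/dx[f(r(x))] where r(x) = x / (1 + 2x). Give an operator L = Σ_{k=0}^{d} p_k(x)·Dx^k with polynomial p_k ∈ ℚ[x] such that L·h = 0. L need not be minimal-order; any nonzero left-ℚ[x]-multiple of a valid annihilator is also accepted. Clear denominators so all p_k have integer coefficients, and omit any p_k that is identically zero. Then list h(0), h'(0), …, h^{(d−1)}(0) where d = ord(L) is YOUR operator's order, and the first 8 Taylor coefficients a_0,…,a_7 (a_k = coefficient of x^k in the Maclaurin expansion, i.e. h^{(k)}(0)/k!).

L = (40 + 96·x + 96·x^2) + (12 + 72·x + 144·x^2 + 96·x^3)·Dx + (1 + 8·x + 24·x^2 + 32·x^3 + 16·x^4)·Dx^2  (order 2).
h: a_k = 0, -32, 192, -2048/3, 5120/3, -39424/15, -7168/5, 9641984/315, …
ICs: h(0) = 0, h′(0) = -32.

f: a_k = 2, 0, -16, 0, 64/3, 0, -512/45, 0, …
L₀ from L_f via x↦r, Dx↦r'^{-1}Dx.
h=h₀': d/dx-closure on L₀ ⇒ L.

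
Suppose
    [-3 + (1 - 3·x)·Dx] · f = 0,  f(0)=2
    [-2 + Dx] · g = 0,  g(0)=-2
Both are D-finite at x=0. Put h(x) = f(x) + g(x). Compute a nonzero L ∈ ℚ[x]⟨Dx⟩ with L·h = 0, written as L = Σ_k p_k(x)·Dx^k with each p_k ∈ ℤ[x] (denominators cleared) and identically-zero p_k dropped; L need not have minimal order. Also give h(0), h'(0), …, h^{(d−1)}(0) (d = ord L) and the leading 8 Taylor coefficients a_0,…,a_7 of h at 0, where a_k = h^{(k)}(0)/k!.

f: a_k = 2, 6, 18, 54, 162, 486, 1458, 4374, …
g: a_k = -2, -4, -4, -8/3, -4/3, -8/15, -8/45, -16/315, …
f+g: L₀ = lclm(L_f,L_g), ord ≤ 1+1.
L = (-24 - 36·x) + (14 + 24·x - 36·x^2)·Dx + (-1 - 3·x + 18·x^2)·Dx^2  (order 2).
h: a_k = 0, 2, 14, 154/3, 482/3, 7282/15, 65602/45, 1377794/315, …
ICs: h(0) = 0, h′(0) = 2.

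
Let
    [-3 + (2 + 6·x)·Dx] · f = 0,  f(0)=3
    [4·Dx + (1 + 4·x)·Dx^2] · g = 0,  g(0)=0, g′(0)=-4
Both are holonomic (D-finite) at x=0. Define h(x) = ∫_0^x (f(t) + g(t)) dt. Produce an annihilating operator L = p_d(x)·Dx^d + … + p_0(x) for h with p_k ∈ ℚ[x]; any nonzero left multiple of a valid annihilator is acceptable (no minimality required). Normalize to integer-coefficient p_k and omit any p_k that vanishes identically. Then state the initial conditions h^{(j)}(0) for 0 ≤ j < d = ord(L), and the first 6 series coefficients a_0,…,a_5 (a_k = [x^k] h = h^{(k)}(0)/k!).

f: a_k = 3, 9/2, -27/8, 81/16, -1215/128, 5103/256, …
g: a_k = 0, -4, 8, -64/3, 64, -1024/5, …
h₀=f+g: left-lcm gives L₀, ord ≤ 3.
h=∫h₀ ⇒ L = L₀·Dx.
L = (84 + 144·x)·Dx^2 + (101 + 552·x + 720·x^2)·Dx^3 + (10 + 94·x + 288·x^2 + 288·x^3)·Dx^4  (order 4).
h: a_k = 0, 3, 1/4, 37/24, -781/192, 6977/640, …
ICs: h(0) = 0, h′(0) = 3, h′′(0) = 1/2, h′′′(0) = 37/4.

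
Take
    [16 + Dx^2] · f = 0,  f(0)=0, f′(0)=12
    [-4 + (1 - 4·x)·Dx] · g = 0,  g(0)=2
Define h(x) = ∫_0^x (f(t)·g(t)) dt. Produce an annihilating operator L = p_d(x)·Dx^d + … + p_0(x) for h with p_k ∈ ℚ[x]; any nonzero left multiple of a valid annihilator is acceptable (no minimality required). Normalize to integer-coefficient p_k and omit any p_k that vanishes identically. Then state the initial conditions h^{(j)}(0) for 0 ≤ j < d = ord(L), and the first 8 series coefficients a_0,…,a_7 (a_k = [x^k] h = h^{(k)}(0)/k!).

f: a_k = 0, 12, 0, -32, 0, 128/5, 0, -1024/105, …
g: a_k = 2, 8, 32, 128, 512, 2048, 8192, 32768, …
Product ⇒ symmetric product L₀, ord ≤ 2.
∫: right-multiply L₀ by Dx.
L = (-16 + 64·x)·Dx + 8·Dx^2 + (-1 + 4·x)·Dx^3  (order 3).
h: a_k = 0, 0, 12, 32, 80, 256, 12928/15, 103424/35, …
ICs: h(0) = 0, h′(0) = 0, h′′(0) = 24.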